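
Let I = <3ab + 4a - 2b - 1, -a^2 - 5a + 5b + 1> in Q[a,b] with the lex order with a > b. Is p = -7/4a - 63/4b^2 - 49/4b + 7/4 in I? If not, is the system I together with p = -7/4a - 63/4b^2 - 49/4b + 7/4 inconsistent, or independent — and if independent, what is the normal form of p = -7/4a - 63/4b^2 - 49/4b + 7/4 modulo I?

-7/4a - 63/4b^2 - 49/4b + 7/4 lies in I (it reduces to 0).

First compute the reduced Gröbner basis of I by Buchberger's algorithm.
f_1 = 3ab + 4a - 2b - 1, LT = ab.
f_2 = -a^2 - 5a + 5b + 1, LT = a^2.

S(f_1,f_2): lcm = a^2b. S = 4/3a^2 - 17/3ab - 1/3a + 5b^2 + b.
  reduce S modulo (f_1, f_2):
  remainder 5/9a + 5b^2 + 35/9b - 5/9 ≠ 0; add h_3 = 5/9a + 5b^2 + 35/9b - 5/9 to the basis.

S(f_1,h_3): lcm = ab. S = 4/3a - 9b^3 - 7b^2 + 1/3b - 1/3.
  reduce S modulo (f_1, f_2, h_3):
  remainder -9b^3 - 19b^2 - 9b + 1 ≠ 0; add h_4 = -9b^3 - 19b^2 - 9b + 1 to the basis.

The other S-polynomials (S(f_2,h_3), S(f_1,h_4), S(f_2,h_4), S(h_3,h_4)) all reduce to 0 modulo the current basis, so we have a Gröbner basis.
Inter-reduce: drop elements whose leading term is divisible by another's, tail-reduce, and make monic.
Reduced Gröbner basis: {a + 9b^2 + 7b - 1, b^3 + 19/9b^2 + b - 1/9}.
Label its elements g_1 = a + 9b^2 + 7b - 1, g_2 = b^3 + 19/9b^2 + b - 1/9.

Reduce p = -7/4a - 63/4b^2 - 49/4b + 7/4 modulo G:
  leading term a: subtract (-7/4)·g_1 from -7/4a - 63/4b^2 - 49/4b + 7/4 → 0
  normal form = 0.
Since the normal form is 0, p ∈ I.

Ideal membership is decidable via reduction modulo a Gröbner basis.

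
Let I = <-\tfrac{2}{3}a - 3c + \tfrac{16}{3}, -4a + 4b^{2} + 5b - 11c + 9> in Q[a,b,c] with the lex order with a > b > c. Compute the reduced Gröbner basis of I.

G = {a + \tfrac{9}{2}c - 8, b^{2} + \tfrac{5}{4}b + \tfrac{7}{4}c - \tfrac{23}{4}}

The reduced Gröbner basis is the canonical form of the ideal for this ordering.

f_1 = -\tfrac{2}{3}a - 3c + \tfrac{16}{3}, LT = a.
f_2 = -4a + 4b^{2} + 5b - 11c + 9, LT = a.

S(f_1,f_2): lcm = a. S = b^{2} + \tfrac{5}{4}b + \tfrac{7}{4}c - \tfrac{23}{4}.
  leading term b^{2}: no divisor's leading term divides it; move b^{2} to the remainder.
  leading term b: no divisor's leading term divides it; move \tfrac{5}{4}b to the remainder.
  leading term c: no divisor's leading term divides it; move \tfrac{7}{4}c to the remainder.
  leading term 1: no divisor's leading term divides it; move -\tfrac{23}{4} to the remainder.
  remainder b^{2} + \tfrac{5}{4}b + \tfrac{7}{4}c - \tfrac{23}{4} ≠ 0; add g_3 = b^{2} + \tfrac{5}{4}b + \tfrac{7}{4}c - \tfrac{23}{4} to the basis.

S(f_1,g_3): leading monomials are coprime, so the S-polynomial reduces to 0 (Buchberger's first criterion).
S(f_2,g_3): leading monomials are coprime, so the S-polynomial reduces to 0 (Buchberger's first criterion).
Every S-polynomial of the final basis reduces to 0, so we have a Gröbner basis.
Inter-reduce: drop elements whose leading term is divisible by another's, tail-reduce, and make monic.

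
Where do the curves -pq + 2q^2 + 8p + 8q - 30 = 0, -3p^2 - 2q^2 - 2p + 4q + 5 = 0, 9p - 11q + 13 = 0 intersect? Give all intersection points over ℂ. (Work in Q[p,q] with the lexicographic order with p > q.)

Compute a lex Gröbner basis by Buchberger's algorithm.
f_1 = -pq + 8p + 2q^2 + 8q - 30, LT = pq.
f_2 = -3p^2 - 2p - 2q^2 + 4q + 5, LT = p^2.
f_3 = 9p - 11q + 13, LT = p.

S(f_1,f_2): lcm = p^2q. S = -8p^2 - 2pq^2 - 26/3pq + 30p - 2/3q^3 + 4/3q^2 + 5/3q.
  reduce S modulo (f_1, f_2, f_3):
  remainder -14/3q^3 - 176/3q^2 - 1033/3q + 2882/3 ≠ 0; add h_4 = -14/3q^3 - 176/3q^2 - 1033/3q + 2882/3 to the basis.

S(f_1,f_3): lcm = pq. S = -8p - 7/9q^2 - 85/9q + 30.
  reduce S modulo (f_1, f_2, f_3, h_4):
  remainder -7/9q^2 - 173/9q + 374/9 ≠ 0; add h_5 = -7/9q^2 - 173/9q + 374/9 to the basis.

S(f_2,f_3): lcm = p^2. S = 11/9pq - 7/9p + 2/3q^2 - 4/3q - 5/3.
  reduce S modulo (f_1, f_2, f_3, h_4, h_5):
  remainder -517/9q + 1034/9 ≠ 0; add h_6 = -517/9q + 1034/9 to the basis.

The other S-polynomials (S(f_1,h_4), S(f_2,h_4), S(f_3,h_4), S(f_1,h_5), S(f_2,h_5), S(f_3,h_5), S(h_4,h_5), S(f_1,h_6), S(f_2,h_6), S(f_3,h_6), S(h_4,h_6), S(h_5,h_6)) all reduce to 0 modulo the current basis, so we have a Gröbner basis.
Inter-reduce: drop elements whose leading term is divisible by another's, tail-reduce, and make monic.
Reduced Gröbner basis: {p - 1, q - 2}.

Elimination: the polynomial q - 2 lies in the elimination ideal for q, so q ∈ {2}. For each such q, the remaining basis elements (now univariate) give the rest of the solution.
  q = 2: the earlier basis element becomes p - 1 = 0, giving p = 1 — point (1, 2).

{(1, 2)}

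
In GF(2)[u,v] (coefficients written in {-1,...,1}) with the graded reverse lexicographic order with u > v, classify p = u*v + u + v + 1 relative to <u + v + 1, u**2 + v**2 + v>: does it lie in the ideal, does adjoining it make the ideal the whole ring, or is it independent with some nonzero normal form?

First compute the reduced Gröbner basis of I by Buchberger's algorithm.
f_1 = u + v + 1, LT = u.
f_2 = u**2 + v**2 + v, LT = u**2.

S(f_1,f_2): lcm = u**2. S = u*v + v**2 + u + v.
  leading term u*v: subtract (v)·f_1 from u*v + v**2 + u + v → u
  leading term u: subtract (1)·f_1 from u → v + 1
  leading term v: no divisor's leading term divides it; move v to the remainder.
  leading term 1: no divisor's leading term divides it; move 1 to the remainder.
  remainder v + 1 ≠ 0; add h_3 = v + 1 to the basis.

The other S-polynomials (S(f_1,h_3), S(f_2,h_3)) all reduce to 0 modulo the current basis, so we have a Gröbner basis.
Inter-reduce: drop elements whose leading term is divisible by another's, tail-reduce, and make monic.
Reduced Gröbner basis: {u, v + 1}.
Label its elements g_1 = u, g_2 = v + 1.

Reduce p = u*v + u + v + 1 modulo G:
  leading term u*v: subtract (v)·g_1 from u*v + u + v + 1 → u + v + 1
  leading term u: subtract (1)·g_1 from u + v + 1 → v + 1
  leading term v: subtract (1)·g_2 from v + 1 → 0
  normal form = 0.
Since the normal form is 0, p ∈ I.

Ideal membership is decidable via reduction modulo a Gröbner basis.

u*v + u + v + 1 lies in I (it reduces to 0).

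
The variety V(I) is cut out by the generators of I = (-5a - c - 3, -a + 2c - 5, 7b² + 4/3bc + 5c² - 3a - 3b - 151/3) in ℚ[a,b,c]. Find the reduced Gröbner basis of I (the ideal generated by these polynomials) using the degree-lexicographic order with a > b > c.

G = {b² - 1/21b - 82/21, a + 1, c - 2}

f_1 = -5a - c - 3, LT = a.
f_2 = -a + 2c - 5, LT = a.
f_3 = 7b² + 4/3bc + 5c² - 3a - 3b - 151/3, LT = b².

S(f_1,f_2): lcm = a. S = 11/5c - 22/5.
  leading term c: no divisor's leading term divides it; move 11/5c to the remainder.
  leading term 1: no divisor's leading term divides it; move -22/5 to the remainder.
  remainder 11/5c - 22/5 ≠ 0; add g_4 = 11/5c - 22/5 to the basis.

The other S-polynomials (S(f_1,f_3), S(f_2,f_3), S(f_1,g_4), S(f_2,g_4), S(f_3,g_4)) all reduce to 0 modulo the current basis, so we have a Gröbner basis.
Inter-reduce: drop elements whose leading term is divisible by another's, tail-reduce, and make monic.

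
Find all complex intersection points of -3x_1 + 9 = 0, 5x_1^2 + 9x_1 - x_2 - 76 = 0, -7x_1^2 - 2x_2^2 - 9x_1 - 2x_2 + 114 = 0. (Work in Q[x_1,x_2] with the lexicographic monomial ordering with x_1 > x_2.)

{(3, -4)}

Compute a lex Gröbner basis by Buchberger's algorithm.
f_1 = -3x_1 + 9, LT = x_1.
f_2 = 5x_1^2 + 9x_1 - x_2 - 76, LT = x_1^2.
f_3 = -7x_1^2 - 9x_1 - 2x_2^2 - 2x_2 + 114, LT = x_1^2.

S(f_1,f_2): lcm = x_1^2. S = -24/5x_1 + 1/5x_2 + 76/5.
  leading term x_1: subtract (8/5)·f_1 from -24/5x_1 + 1/5x_2 + 76/5 → 1/5x_2 + 4/5
  leading term x_2: no divisor's leading term divides it; move 1/5x_2 to the remainder.
  leading term 1: no divisor's leading term divides it; move 4/5 to the remainder.
  remainder 1/5x_2 + 4/5 ≠ 0; add h_4 = 1/5x_2 + 4/5 to the basis.

The other S-polynomials (S(f_1,f_3), S(f_2,f_3), S(f_1,h_4), S(f_2,h_4), S(f_3,h_4)) all reduce to 0 modulo the current basis, so we have a Gröbner basis.
Inter-reduce: drop elements whose leading term is divisible by another's, tail-reduce, and make monic.
Reduced Gröbner basis: {x_1 - 3, x_2 + 4}.

From the last basis element, x_2 + 4 = 0, so x_2 takes values in {-4}. Each choice, substituted upward through the basis, yields the corresponding point(s) of the solution set.
  x_2 = -4: the earlier basis element becomes x_1 - 3 = 0, giving x_1 = 3 — point (3, -4).
Substituting each solution back into the original system confirms all equations vanish.
A lex Gröbner basis triangularizes the system, enabling back-substitution.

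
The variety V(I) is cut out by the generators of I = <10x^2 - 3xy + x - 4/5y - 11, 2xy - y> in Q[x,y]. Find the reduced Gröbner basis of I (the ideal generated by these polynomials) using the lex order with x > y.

f_1 = 10x^2 - 3xy + x - 4/5y - 11, LT = x^2.
f_2 = 2xy - y, LT = xy.

S(f_1,f_2): lcm = x^2y. S = -3/10xy^2 + 3/5xy - 2/25y^2 - 11/10y.
  leading term xy^2: subtract (-3/20y)·f_2 from -3/10xy^2 + 3/5xy - 2/25y^2 - 11/10y → 3/5xy - 23/100y^2 - 11/10y
  leading term xy: subtract (3/10)·f_2 from 3/5xy - 23/100y^2 - 11/10y → -23/100y^2 - 4/5y
  leading term y^2: no divisor's leading term divides it; move -23/100y^2 to the remainder.
  leading term y: no divisor's leading term divides it; move -4/5y to the remainder.
  remainder -23/100y^2 - 4/5y ≠ 0; add g_3 = -23/100y^2 - 4/5y to the basis.

The other S-polynomials (S(f_1,g_3), S(f_2,g_3)) all reduce to 0 modulo the current basis, so we have a Gröbner basis.

G = {x^2 + 1/10x - 23/100y - 11/10, xy - 1/2y, y^2 + 80/23y}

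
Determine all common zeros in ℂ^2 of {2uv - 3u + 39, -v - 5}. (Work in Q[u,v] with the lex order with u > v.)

Compute a lex Gröbner basis by Buchberger's algorithm.
f_1 = 2uv - 3u + 39, LT = uv.
f_2 = -v - 5, LT = v.

S(f_1,f_2): lcm = uv. S = -13/2u + 39/2.
  reduce S modulo (f_1, f_2):
  remainder -13/2u + 39/2 ≠ 0; add h_3 = -13/2u + 39/2 to the basis.

The other S-polynomials (S(f_1,h_3), S(f_2,h_3)) all reduce to 0 modulo the current basis, so we have a Gröbner basis.
Inter-reduce: drop elements whose leading term is divisible by another's, tail-reduce, and make monic.
Reduced Gröbner basis: {u - 3, v + 5}.

A lex Gröbner basis eliminates variables successively. Here v + 5 depends only on v, with roots {-5}; lifting each root through the earlier basis elements recovers the full solutions.
  v = -5: the earlier basis element becomes u - 3 = 0, giving u = 3 — point (3, -5).
A lex Gröbner basis triangularizes the system, enabling back-substitution.

{(3, -5)}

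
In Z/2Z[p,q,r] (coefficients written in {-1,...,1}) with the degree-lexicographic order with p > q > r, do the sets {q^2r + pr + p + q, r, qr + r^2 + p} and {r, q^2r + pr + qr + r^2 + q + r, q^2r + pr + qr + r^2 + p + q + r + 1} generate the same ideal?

Since reduced Gröbner bases are canonical representatives of ideals under a given ordering, it suffices to compute and compare them.
Buchberger on the first generating set:
f_1 = q^2r + pr + p + q, LT = q^2r.
f_2 = r, LT = r.
f_3 = qr + r^2 + p, LT = qr.

S(f_1,f_2): lcm = q^2r. S = pr + p + q.
  leading term pr: subtract (p)·f_2 from pr + p + q → p + q
  leading term p: no divisor's leading term divides it; move p to the remainder.
  leading term q: no divisor's leading term divides it; move q to the remainder.
  remainder p + q ≠ 0; add g_4 = p + q to the basis.

S(f_1,f_3): lcm = q^2r. S = qr^2 + pq + pr + p + q.
  leading term qr^2: subtract (qr)·f_2 from qr^2 + pq + pr + p + q → pq + pr + p + q
  leading term pq: subtract (q)·g_4 from pq + pr + p + q → pr + q^2 + p + q
  leading term pr: subtract (p)·f_2 from pr + q^2 + p + q → q^2 + p + q
  leading term q^2: no divisor's leading term divides it; move q^2 to the remainder.
  leading term p: subtract (1)·g_4 from p + q → 0
  remainder q^2 ≠ 0; add g_5 = q^2 to the basis.

S(f_2,f_3): lcm = qr. S = r^2 + p.
  leading term r^2: subtract (r)·f_2 from r^2 + p → p
  leading term p: subtract (1)·g_4 from p → q
  leading term q: no divisor's leading term divides it; move q to the remainder.
  remainder q ≠ 0; add g_6 = q to the basis.

The other S-polynomials (S(f_1,g_4), S(f_2,g_4), S(f_3,g_4), S(f_1,g_5), S(f_2,g_5), S(f_3,g_5), S(g_4,g_5), S(f_1,g_6), S(f_2,g_6), S(f_3,g_6), S(g_4,g_6), S(g_5,g_6)) all reduce to 0 modulo the current basis, so we have a Gröbner basis.
Inter-reduce: drop elements whose leading term is divisible by another's, tail-reduce, and make monic.
Reduced Gröbner basis: {p, q, r}.

Buchberger on the second generating set:
h_1 = r, LT = r.
h_2 = q^2r + pr + qr + r^2 + q + r, LT = q^2r.
h_3 = q^2r + pr + qr + r^2 + p + q + r + 1, LT = q^2r.

S(h_1,h_2): lcm = q^2r. S = pr + qr + r^2 + q + r.
  leading term pr: subtract (p)·h_1 from pr + qr + r^2 + q + r → qr + r^2 + q + r
  leading term qr: subtract (q)·h_1 from qr + r^2 + q + r → r^2 + q + r
  leading term r^2: subtract (r)·h_1 from r^2 + q + r → q + r
  leading term q: no divisor's leading term divides it; move q to the remainder.
  leading term r: subtract (1)·h_1 from r → 0
  remainder q ≠ 0; add k_4 = q to the basis.

S(h_1,h_3): lcm = q^2r. S = pr + qr + r^2 + p + q + r + 1.
  leading term pr: subtract (p)·h_1 from pr + qr + r^2 + p + q + r + 1 → qr + r^2 + p + q + r + 1
  leading term qr: subtract (q)·h_1 from qr + r^2 + p + q + r + 1 → r^2 + p + q + r + 1
  leading term r^2: subtract (r)·h_1 from r^2 + p + q + r + 1 → p + q + r + 1
  leading term p: no divisor's leading term divides it; move p to the remainder.
  leading term q: subtract (1)·k_4 from q + r + 1 → r + 1
  leading term r: subtract (1)·h_1 from r + 1 → 1
  leading term 1: no divisor's leading term divides it; move 1 to the remainder.
  remainder p + 1 ≠ 0; add k_5 = p + 1 to the basis.

The other S-polynomials (S(h_2,h_3), S(h_1,k_4), S(h_2,k_4), S(h_3,k_4), S(h_1,k_5), S(h_2,k_5), S(h_3,k_5), S(k_4,k_5)) all reduce to 0 modulo the current basis, so we have a Gröbner basis.
Inter-reduce: drop elements whose leading term is divisible by another's, tail-reduce, and make monic.
Reduced Gröbner basis: {p + 1, q, r}.

These differ, so the ideals are not equal.

No, the ideals differ.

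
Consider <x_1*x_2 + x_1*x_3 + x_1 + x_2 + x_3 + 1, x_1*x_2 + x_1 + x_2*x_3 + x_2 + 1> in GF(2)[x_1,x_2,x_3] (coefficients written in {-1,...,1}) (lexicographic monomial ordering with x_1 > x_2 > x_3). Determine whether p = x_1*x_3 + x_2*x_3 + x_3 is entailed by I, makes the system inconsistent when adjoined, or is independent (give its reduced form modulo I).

First compute the reduced Gröbner basis of I by Buchberger's algorithm.
f_1 = x_1*x_2 + x_1*x_3 + x_1 + x_2 + x_3 + 1, LT = x_1*x_2.
f_2 = x_1*x_2 + x_1 + x_2*x_3 + x_2 + 1, LT = x_1*x_2.

S(f_1,f_2): lcm = x_1*x_2. S = x_1*x_3 + x_2*x_3 + x_3.
  reduce S modulo (f_1, f_2):
  remainder x_1*x_3 + x_2*x_3 + x_3 ≠ 0; add h_3 = x_1*x_3 + x_2*x_3 + x_3 to the basis.

S(f_1,h_3): lcm = x_1*x_2*x_3. S = x_1*x_3**2 + x_1*x_3 + x_2**2*x_3 + x_3**2 + x_3.
  reduce S modulo (f_1, f_2, h_3):
  remainder x_2**2*x_3 + x_2*x_3**2 + x_2*x_3 ≠ 0; add h_4 = x_2**2*x_3 + x_2*x_3**2 + x_2*x_3 to the basis.

The other S-polynomials (S(f_2,h_3), S(f_1,h_4), S(f_2,h_4), S(h_3,h_4)) all reduce to 0 modulo the current basis, so we have a Gröbner basis.
Inter-reduce: drop elements whose leading term is divisible by another's, tail-reduce, and make monic.
Reduced Gröbner basis: {x_1*x_2 + x_1 + x_2*x_3 + x_2 + 1, x_1*x_3 + x_2*x_3 + x_3, x_2**2*x_3 + x_2*x_3**2 + x_2*x_3}.
Label its elements g_1 = x_1*x_2 + x_1 + x_2*x_3 + x_2 + 1, g_2 = x_1*x_3 + x_2*x_3 + x_3, g_3 = x_2**2*x_3 + x_2*x_3**2 + x_2*x_3.

Reduce p = x_1*x_3 + x_2*x_3 + x_3 modulo G:
  leading term x_1*x_3: subtract (1)·g_2 from x_1*x_3 + x_2*x_3 + x_3 → 0
  normal form = 0.
Since the normal form is 0, p ∈ I.

x_1*x_3 + x_2*x_3 + x_3 lies in I (it reduces to 0).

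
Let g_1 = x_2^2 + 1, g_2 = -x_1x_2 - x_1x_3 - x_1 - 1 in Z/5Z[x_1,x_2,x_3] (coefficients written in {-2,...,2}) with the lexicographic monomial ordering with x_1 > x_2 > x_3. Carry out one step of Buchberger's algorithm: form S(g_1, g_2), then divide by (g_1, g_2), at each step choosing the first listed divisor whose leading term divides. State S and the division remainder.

S(g_1, g_2) = -x_1x_2x_3 - x_1x_2 + x_1 - x_2; remainder on division = x_1x_3^2 + 2x_1x_3 + 2x_1 - x_2 + x_3 + 1.

lcm(LM(g_1), LM(g_2)) = x_1x_2^2.
S = (lcm/LT(g_1))·g_1 − (lcm/LT(g_2))·g_2 = -x_1x_2x_3 - x_1x_2 + x_1 - x_2.
Reduce S modulo (g_1, g_2) in that order:
  leading term x_1x_2x_3: subtract (x_3)·g_2 from -x_1x_2x_3 - x_1x_2 + x_1 - x_2 → -x_1x_2 + x_1x_3^2 + x_1x_3 + x_1 - x_2 + x_3
  leading term x_1x_2: subtract (1)·g_2 from -x_1x_2 + x_1x_3^2 + x_1x_3 + x_1 - x_2 + x_3 → x_1x_3^2 + 2x_1x_3 + 2x_1 - x_2 + x_3 + 1
  leading term x_1x_3^2: no divisor's leading term divides it; move x_1x_3^2 to the remainder.
  leading term x_1x_3: no divisor's leading term divides it; move 2x_1x_3 to the remainder.
  leading term x_1: no divisor's leading term divides it; move 2x_1 to the remainder.
  leading term x_2: no divisor's leading term divides it; move -x_2 to the remainder.
  leading term x_3: no divisor's leading term divides it; move x_3 to the remainder.
  leading term 1: no divisor's leading term divides it; move 1 to the remainder.
The remainder x_1x_3^2 + 2x_1x_3 + 2x_1 - x_2 + x_3 + 1 is nonzero, so it would be added as the next basis element.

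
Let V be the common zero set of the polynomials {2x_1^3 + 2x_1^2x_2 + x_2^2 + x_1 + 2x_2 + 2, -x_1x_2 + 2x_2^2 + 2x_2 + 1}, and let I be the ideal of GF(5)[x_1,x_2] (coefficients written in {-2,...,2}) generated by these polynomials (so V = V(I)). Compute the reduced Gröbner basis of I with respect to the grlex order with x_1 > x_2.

f_1 = 2x_1^3 + 2x_1^2x_2 + x_2^2 + x_1 + 2x_2 + 2, LT = x_1^3.
f_2 = -x_1x_2 + 2x_2^2 + 2x_2 + 1, LT = x_1x_2.

S(f_1,f_2): lcm = x_1^3x_2. S = -2x_1^2x_2^2 + 2x_1^2x_2 - 2x_2^3 + x_1^2 - 2x_1x_2 + x_2^2 + x_2.
  reduce S modulo (f_1, f_2):
  remainder 2x_2^4 + x_1^2 + 2x_2^2 + 2x_1 + x_2 ≠ 0; add g_3 = 2x_2^4 + x_1^2 + 2x_2^2 + 2x_1 + x_2 to the basis.

The other S-polynomials (S(f_1,g_3), S(f_2,g_3)) all reduce to 0 modulo the current basis, so we have a Gröbner basis.

G = {x_2^4 - 2x_1^2 + x_2^2 + x_1 - 2x_2, x_1^3 - x_2^3 + x_2^2 - x_1 + 2x_2 - 2, x_1x_2 - 2x_2^2 - 2x_2 - 1}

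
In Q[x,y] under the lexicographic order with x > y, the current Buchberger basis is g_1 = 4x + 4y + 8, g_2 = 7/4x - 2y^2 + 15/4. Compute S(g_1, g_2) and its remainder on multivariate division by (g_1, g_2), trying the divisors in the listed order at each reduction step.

S(g_1, g_2) = 8/7y^2 + y - 1/7; remainder on division = 8/7y^2 + y - 1/7.

lcm(LM(g_1), LM(g_2)) = x.
S = (lcm/LT(g_1))·g_1 − (lcm/LT(g_2))·g_2 = 8/7y^2 + y - 1/7.
Reduce S modulo (g_1, g_2) in that order:
  leading term y^2: no divisor's leading term divides it; move 8/7y^2 to the remainder.
  leading term y: no divisor's leading term divides it; move y to the remainder.
  leading term 1: no divisor's leading term divides it; move -1/7 to the remainder.
The remainder 8/7y^2 + y - 1/7 is nonzero, so it would be added as the next basis element.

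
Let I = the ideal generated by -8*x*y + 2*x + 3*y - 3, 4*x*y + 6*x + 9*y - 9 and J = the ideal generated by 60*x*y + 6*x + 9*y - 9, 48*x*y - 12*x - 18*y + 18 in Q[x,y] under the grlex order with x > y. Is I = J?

For a fixed monomial order, each ideal has a unique reduced Gröbner basis; comparing bases decides equality.
Buchberger on the first generating set:
f_1 = -8*x*y + 2*x + 3*y - 3, LT = x*y.
f_2 = 4*x*y + 6*x + 9*y - 9, LT = x*y.

S(f_1,f_2): lcm = x*y. S = -7/4*x - 21/8*y + 21/8.
  reduce S modulo (f_1, f_2):
  remainder -7/4*x - 21/8*y + 21/8 ≠ 0; add g_3 = -7/4*x - 21/8*y + 21/8 to the basis.

S(f_1,g_3): lcm = x*y. S = -3/2*y**2 - 1/4*x + 9/8*y + 3/8.
  reduce S modulo (f_1, f_2, g_3):
  remainder -3/2*y**2 + 3/2*y ≠ 0; add g_4 = -3/2*y**2 + 3/2*y to the basis.

The other S-polynomials (S(f_2,g_3), S(f_1,g_4), S(f_2,g_4), S(g_3,g_4)) all reduce to 0 modulo the current basis, so we have a Gröbner basis.
Inter-reduce: drop elements whose leading term is divisible by another's, tail-reduce, and make monic.
Reduced Gröbner basis: {y**2 - y, x + 3/2*y - 3/2}.

Buchberger on the second generating set:
h_1 = 60*x*y + 6*x + 9*y - 9, LT = x*y.
h_2 = 48*x*y - 12*x - 18*y + 18, LT = x*y.

S(h_1,h_2): lcm = x*y. S = 7/20*x + 21/40*y - 21/40.
  reduce S modulo (h_1, h_2):
  remainder 7/20*x + 21/40*y - 21/40 ≠ 0; add k_3 = 7/20*x + 21/40*y - 21/40 to the basis.

S(h_1,k_3): lcm = x*y. S = -3/2*y**2 + 1/10*x + 33/20*y - 3/20.
  reduce S modulo (h_1, h_2, k_3):
  remainder -3/2*y**2 + 3/2*y ≠ 0; add k_4 = -3/2*y**2 + 3/2*y to the basis.

The other S-polynomials (S(h_2,k_3), S(h_1,k_4), S(h_2,k_4), S(k_3,k_4)) all reduce to 0 modulo the current basis, so we have a Gröbner basis.
Inter-reduce: drop elements whose leading term is divisible by another's, tail-reduce, and make monic.
Reduced Gröbner basis: {y**2 - y, x + 3/2*y - 3/2}.

The two bases agree; hence the ideals are identical.

Yes, the ideals are equal.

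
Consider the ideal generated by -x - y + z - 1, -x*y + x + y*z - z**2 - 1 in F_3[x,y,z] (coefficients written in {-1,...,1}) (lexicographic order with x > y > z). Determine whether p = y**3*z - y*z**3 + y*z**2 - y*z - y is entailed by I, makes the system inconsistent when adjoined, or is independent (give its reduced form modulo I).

First compute the reduced Gröbner basis of I by Buchberger's algorithm.
f_1 = -x - y + z - 1, LT = x.
f_2 = -x*y + x + y*z - z**2 - 1, LT = x*y.

S(f_1,f_2): lcm = x*y. S = x + y**2 + y - z**2 - 1.
  leading term x: subtract (-1)·f_1 from x + y**2 + y - z**2 - 1 → y**2 - z**2 + z + 1
  leading term y**2: no divisor's leading term divides it; move y**2 to the remainder.
  leading term z**2: no divisor's leading term divides it; move -z**2 to the remainder.
  leading term z: no divisor's leading term divides it; move z to the remainder.
  leading term 1: no divisor's leading term divides it; move 1 to the remainder.
  remainder y**2 - z**2 + z + 1 ≠ 0; add h_3 = y**2 - z**2 + z + 1 to the basis.

The other S-polynomials (S(f_1,h_3), S(f_2,h_3)) all reduce to 0 modulo the current basis, so we have a Gröbner basis.
Inter-reduce: drop elements whose leading term is divisible by another's, tail-reduce, and make monic.
Reduced Gröbner basis: {x + y - z + 1, y**2 - z**2 + z + 1}.
Label its elements g_1 = x + y - z + 1, g_2 = y**2 - z**2 + z + 1.

Reduce p = y**3*z - y*z**3 + y*z**2 - y*z - y modulo G:
  leading term y**3*z: subtract (y*z)·g_2 from y**3*z - y*z**3 + y*z**2 - y*z - y → y*z - y
  leading term y*z: no divisor's leading term divides it; move y*z to the remainder.
  leading term y: no divisor's leading term divides it; move -y to the remainder.
  normal form = y*z - y.
The normal form is nonzero, so p ∉ I. Since p minus its normal form lies in I, I + (p) = I + (r) where r = y*z - y; decide whether this ideal is the whole ring.
Run Buchberger on G together with r (pairs among the g_i already reduce to 0 since G is a Gröbner basis):
g_1 = x + y - z + 1, LT = x.
g_2 = y**2 - z**2 + z + 1, LT = y**2.
r = y*z - y, LT = y*z.

S(g_2,r): lcm = y**2*z. S = y**2 - z**3 + z**2 + z.
  leading term y**2: subtract (1)·g_2 from y**2 - z**3 + z**2 + z → -z**3 - z**2 - 1
  leading term z**3: no divisor's leading term divides it; move -z**3 to the remainder.
  leading term z**2: no divisor's leading term divides it; move -z**2 to the remainder.
  leading term 1: no divisor's leading term divides it; move -1 to the remainder.
  remainder -z**3 - z**2 - 1 ≠ 0; add m_4 = -z**3 - z**2 - 1 to the basis.

The other S-polynomials (S(g_1,g_2), S(g_1,r), S(g_1,m_4), S(g_2,m_4), S(r,m_4)) all reduce to 0 modulo the current basis, so we have a Gröbner basis.
Inter-reduce: drop elements whose leading term is divisible by another's, tail-reduce, and make monic.
Reduced Gröbner basis: {x + y - z + 1, y**2 - z**2 + z + 1, y*z - y, z**3 + z**2 + 1}.
The reduced Gröbner basis of I + (p) is {x + y - z + 1, y**2 - z**2 + z + 1, y*z - y, z**3 + z**2 + 1} ≠ {1}, a proper ideal, so the enlarged system stays consistent: p is independent of I, with normal form y*z - y.

Ideal membership is decidable via reduction modulo a Gröbner basis.

y**3*z - y*z**3 + y*z**2 - y*z - y is independent of I; its normal form modulo I is y*z - y.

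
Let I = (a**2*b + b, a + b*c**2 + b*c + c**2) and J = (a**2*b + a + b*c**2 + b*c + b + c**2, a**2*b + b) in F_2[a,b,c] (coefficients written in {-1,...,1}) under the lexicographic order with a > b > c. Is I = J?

Yes, the ideals are equal.

For a fixed monomial order, each ideal has a unique reduced Gröbner basis; comparing bases decides equality.
Buchberger on the first generating set:
f_1 = a**2*b + b, LT = a**2*b.
f_2 = a + b*c**2 + b*c + c**2, LT = a.

S(f_1,f_2): lcm = a**2*b. S = a*b**2*c**2 + a*b**2*c + a*b*c**2 + b.
  leading term a*b**2*c**2: subtract (b**2*c**2)·f_2 from a*b**2*c**2 + a*b**2*c + a*b*c**2 + b → a*b**2*c + a*b*c**2 + b**3*c**4 + b**3*c**3 + b**2*c**4 + b
  leading term a*b**2*c: subtract (b**2*c)·f_2 from a*b**2*c + a*b*c**2 + b**3*c**4 + b**3*c**3 + b**2*c**4 + b → a*b*c**2 + b**3*c**4 + b**3*c**2 + b**2*c**4 + b**2*c**3 + b
  leading term a*b*c**2: subtract (b*c**2)·f_2 from a*b*c**2 + b**3*c**4 + b**3*c**2 + b**2*c**4 + b**2*c**3 + b → b**3*c**4 + b**3*c**2 + b*c**4 + b
  leading term b**3*c**4: no divisor's leading term divides it; move b**3*c**4 to the remainder.
  leading term b**3*c**2: no divisor's leading term divides it; move b**3*c**2 to the remainder.
  leading term b*c**4: no divisor's leading term divides it; move b*c**4 to the remainder.
  leading term b: no divisor's leading term divides it; move b to the remainder.
  remainder b**3*c**4 + b**3*c**2 + b*c**4 + b ≠ 0; add g_3 = b**3*c**4 + b**3*c**2 + b*c**4 + b to the basis.

The other S-polynomials (S(f_1,g_3), S(f_2,g_3)) all reduce to 0 modulo the current basis, so we have a Gröbner basis.
Inter-reduce: drop elements whose leading term is divisible by another's, tail-reduce, and make monic.
Reduced Gröbner basis: {a + b*c**2 + b*c + c**2, b**3*c**4 + b**3*c**2 + b*c**4 + b}.

Buchberger on the second generating set:
h_1 = a**2*b + a + b*c**2 + b*c + b + c**2, LT = a**2*b.
h_2 = a**2*b + b, LT = a**2*b.

S(h_1,h_2): lcm = a**2*b. S = a + b*c**2 + b*c + c**2.
  leading term a: no divisor's leading term divides it; move a to the remainder.
  leading term b*c**2: no divisor's leading term divides it; move b*c**2 to the remainder.
  leading term b*c: no divisor's leading term divides it; move b*c to the remainder.
  leading term c**2: no divisor's leading term divides it; move c**2 to the remainder.
  remainder a + b*c**2 + b*c + c**2 ≠ 0; add k_3 = a + b*c**2 + b*c + c**2 to the basis.

S(h_1,k_3): lcm = a**2*b. S = a*b**2*c**2 + a*b**2*c + a*b*c**2 + a + b*c**2 + b*c + b + c**2.
  leading term a*b**2*c**2: subtract (b**2*c**2)·k_3 from a*b**2*c**2 + a*b**2*c + a*b*c**2 + a + b*c**2 + b*c + b + c**2 → a*b**2*c + a*b*c**2 + a + b**3*c**4 + b**3*c**3 + b**2*c**4 + b*c**2 + b*c + b + c**2
  leading term a*b**2*c: subtract (b**2*c)·k_3 from a*b**2*c + a*b*c**2 + a + b**3*c**4 + b**3*c**3 + b**2*c**4 + b*c**2 + b*c + b + c**2 → a*b*c**2 + a + b**3*c**4 + b**3*c**2 + b**2*c**4 + b**2*c**3 + b*c**2 + b*c + b + c**2
  leading term a*b*c**2: subtract (b*c**2)·k_3 from a*b*c**2 + a + b**3*c**4 + b**3*c**2 + b**2*c**4 + b**2*c**3 + b*c**2 + b*c + b + c**2 → a + b**3*c**4 + b**3*c**2 + b*c**4 + b*c**2 + b*c + b + c**2
  leading term a: subtract (1)·k_3 from a + b**3*c**4 + b**3*c**2 + b*c**4 + b*c**2 + b*c + b + c**2 → b**3*c**4 + b**3*c**2 + b*c**4 + b
  leading term b**3*c**4: no divisor's leading term divides it; move b**3*c**4 to the remainder.
  leading term b**3*c**2: no divisor's leading term divides it; move b**3*c**2 to the remainder.
  leading term b*c**4: no divisor's leading term divides it; move b*c**4 to the remainder.
  leading term b: no divisor's leading term divides it; move b to the remainder.
  remainder b**3*c**4 + b**3*c**2 + b*c**4 + b ≠ 0; add k_4 = b**3*c**4 + b**3*c**2 + b*c**4 + b to the basis.

The other S-polynomials (S(h_2,k_3), S(h_1,k_4), S(h_2,k_4), S(k_3,k_4)) all reduce to 0 modulo the current basis, so we have a Gröbner basis.
Inter-reduce: drop elements whose leading term is divisible by another's, tail-reduce, and make monic.
Reduced Gröbner basis: {a + b*c**2 + b*c + c**2, b**3*c**4 + b**3*c**2 + b*c**4 + b}.

Same reduced basis, so the two generating sets span the same ideal.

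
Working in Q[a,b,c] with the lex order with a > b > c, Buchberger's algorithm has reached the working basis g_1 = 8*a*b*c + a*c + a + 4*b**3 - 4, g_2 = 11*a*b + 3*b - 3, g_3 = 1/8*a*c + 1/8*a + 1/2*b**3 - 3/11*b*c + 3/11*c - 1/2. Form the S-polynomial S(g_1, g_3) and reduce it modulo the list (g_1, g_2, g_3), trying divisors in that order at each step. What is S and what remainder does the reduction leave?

S(g_1, g_3) = -a*b + 1/8*a*c + 1/8*a - 4*b**4 + 1/2*b**3 + 24/11*b**2*c - 24/11*b*c + 4*b - 1/2; remainder on division = -4*b**4 + 24/11*b**2*c - 21/11*b*c + 47/11*b - 3/11*c - 3/11.

lcm(LM(g_1), LM(g_3)) = a*b*c.
S = (lcm/LT(g_1))·g_1 − (lcm/LT(g_3))·g_3 = -a*b + 1/8*a*c + 1/8*a - 4*b**4 + 1/2*b**3 + 24/11*b**2*c - 24/11*b*c + 4*b - 1/2.
Reduce S modulo (g_1, g_2, g_3) in that order:
  leading term a*b: subtract (-1/11)·g_2 from -a*b + 1/8*a*c + 1/8*a - 4*b**4 + 1/2*b**3 + 24/11*b**2*c - 24/11*b*c + 4*b - 1/2 → 1/8*a*c + 1/8*a - 4*b**4 + 1/2*b**3 + 24/11*b**2*c - 24/11*b*c + 47/11*b - 17/22
  leading term a*c: subtract (1)·g_3 from 1/8*a*c + 1/8*a - 4*b**4 + 1/2*b**3 + 24/11*b**2*c - 24/11*b*c + 47/11*b - 17/22 → -4*b**4 + 24/11*b**2*c - 21/11*b*c + 47/11*b - 3/11*c - 3/11
  leading term b**4: no divisor's leading term divides it; move -4*b**4 to the remainder.
  leading term b**2*c: no divisor's leading term divides it; move 24/11*b**2*c to the remainder.
  leading term b*c: no divisor's leading term divides it; move -21/11*b*c to the remainder.
  leading term b: no divisor's leading term divides it; move 47/11*b to the remainder.
  leading term c: no divisor's leading term divides it; move -3/11*c to the remainder.
  leading term 1: no divisor's leading term divides it; move -3/11 to the remainder.
The remainder -4*b**4 + 24/11*b**2*c - 21/11*b*c + 47/11*b - 3/11*c - 3/11 is nonzero, so it would be added as the next basis element.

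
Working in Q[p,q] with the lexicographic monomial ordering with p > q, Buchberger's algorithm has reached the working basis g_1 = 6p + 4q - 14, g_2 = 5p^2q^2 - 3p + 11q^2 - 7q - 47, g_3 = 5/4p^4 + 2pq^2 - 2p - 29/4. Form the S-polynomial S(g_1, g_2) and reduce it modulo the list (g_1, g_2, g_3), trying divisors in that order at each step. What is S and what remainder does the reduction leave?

lcm(LM(g_1), LM(g_2)) = p^2q^2.
S = (lcm/LT(g_1))·g_1 − (lcm/LT(g_2))·g_2 = 2/3pq^3 - 7/3pq^2 + 3/5p - 11/5q^2 + 7/5q + 47/5.
Reduce S modulo (g_1, g_2, g_3) in that order:
  leading term pq^3: subtract (1/9q^3)·g_1 from 2/3pq^3 - 7/3pq^2 + 3/5p - 11/5q^2 + 7/5q + 47/5 → -7/3pq^2 + 3/5p - 4/9q^4 + 14/9q^3 - 11/5q^2 + 7/5q + 47/5
  leading term pq^2: subtract (-7/18q^2)·g_1 from -7/3pq^2 + 3/5p - 4/9q^4 + 14/9q^3 - 11/5q^2 + 7/5q + 47/5 → 3/5p - 4/9q^4 + 28/9q^3 - 344/45q^2 + 7/5q + 47/5
  leading term p: subtract (1/10)·g_1 from 3/5p - 4/9q^4 + 28/9q^3 - 344/45q^2 + 7/5q + 47/5 → -4/9q^4 + 28/9q^3 - 344/45q^2 + q + 54/5
  leading term q^4: no divisor's leading term divides it; move -4/9q^4 to the remainder.
  leading term q^3: no divisor's leading term divides it; move 28/9q^3 to the remainder.
  leading term q^2: no divisor's leading term divides it; move -344/45q^2 to the remainder.
  leading term q: no divisor's leading term divides it; move q to the remainder.
  leading term 1: no divisor's leading term divides it; move 54/5 to the remainder.
The remainder -4/9q^4 + 28/9q^3 - 344/45q^2 + q + 54/5 is nonzero, so it would be added as the next basis element.

S(g_1, g_2) = 2/3pq^3 - 7/3pq^2 + 3/5p - 11/5q^2 + 7/5q + 47/5; remainder on division = -4/9q^4 + 28/9q^3 - 344/45q^2 + q + 54/5.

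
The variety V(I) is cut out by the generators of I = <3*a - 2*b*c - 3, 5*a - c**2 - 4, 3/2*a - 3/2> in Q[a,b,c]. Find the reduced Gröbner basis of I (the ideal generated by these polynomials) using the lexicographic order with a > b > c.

G = {a - 1, b, c**2 - 1}

f_1 = 3*a - 2*b*c - 3, LT = a.
f_2 = 5*a - c**2 - 4, LT = a.
f_3 = 3/2*a - 3/2, LT = a.

S(f_1,f_2): lcm = a. S = -2/3*b*c + 1/5*c**2 - 1/5.
  reduce S modulo (f_1, f_2, f_3):
  remainder -2/3*b*c + 1/5*c**2 - 1/5 ≠ 0; add g_4 = -2/3*b*c + 1/5*c**2 - 1/5 to the basis.

S(f_1,f_3): lcm = a. S = -2/3*b*c.
  reduce S modulo (f_1, f_2, f_3, g_4):
  remainder -1/5*c**2 + 1/5 ≠ 0; add g_5 = -1/5*c**2 + 1/5 to the basis.

S(g_4,g_5): lcm = b*c**2. S = b - 3/10*c**3 + 3/10*c.
  reduce S modulo (f_1, f_2, f_3, g_4, g_5):
  remainder b ≠ 0; add g_6 = b to the basis.

The other S-polynomials (S(f_2,f_3), S(f_1,g_4), S(f_2,g_4), S(f_3,g_4), S(f_1,g_5), S(f_2,g_5), S(f_3,g_5), S(f_1,g_6), S(f_2,g_6), S(f_3,g_6), S(g_4,g_6), S(g_5,g_6)) all reduce to 0 modulo the current basis, so we have a Gröbner basis.
Inter-reduce: drop elements whose leading term is divisible by another's, tail-reduce, and make monic.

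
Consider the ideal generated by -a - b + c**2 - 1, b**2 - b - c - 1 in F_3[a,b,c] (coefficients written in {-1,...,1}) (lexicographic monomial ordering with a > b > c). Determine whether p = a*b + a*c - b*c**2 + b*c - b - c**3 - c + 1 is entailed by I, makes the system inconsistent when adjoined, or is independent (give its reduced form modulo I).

First compute the reduced Gröbner basis of I by Buchberger's algorithm.
f_1 = -a - b + c**2 - 1, LT = a.
f_2 = b**2 - b - c - 1, LT = b**2.

The S-polynomials (S(f_1,f_2)) all reduce to 0 modulo the current basis, so we have a Gröbner basis.
Inter-reduce: drop elements whose leading term is divisible by another's, tail-reduce, and make monic.
Reduced Gröbner basis: {a + b - c**2 + 1, b**2 - b - c - 1}.
Label its elements g_1 = a + b - c**2 + 1, g_2 = b**2 - b - c - 1.

Reduce p = a*b + a*c - b*c**2 + b*c - b - c**3 - c + 1 modulo G:
  leading term a*b: subtract (b)·g_1 from a*b + a*c - b*c**2 + b*c - b - c**3 - c + 1 → a*c - b**2 + b*c + b - c**3 - c + 1
  leading term a*c: subtract (c)·g_1 from a*c - b**2 + b*c + b - c**3 - c + 1 → -b**2 + b + c + 1
  leading term b**2: subtract (-1)·g_2 from -b**2 + b + c + 1 → 0
  normal form = 0.
Since the normal form is 0, p ∈ I.

a*b + a*c - b*c**2 + b*c - b - c**3 - c + 1 lies in I (it reduces to 0).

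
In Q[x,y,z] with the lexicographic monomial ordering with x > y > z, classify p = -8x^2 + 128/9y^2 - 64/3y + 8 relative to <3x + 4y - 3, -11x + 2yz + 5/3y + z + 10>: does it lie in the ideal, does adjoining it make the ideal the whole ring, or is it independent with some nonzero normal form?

First compute the reduced Gröbner basis of I by Buchberger's algorithm.
f_1 = 3x + 4y - 3, LT = x.
f_2 = -11x + 2yz + 5/3y + z + 10, LT = x.

S(f_1,f_2): lcm = x. S = 2/11yz + 49/33y + 1/11z - 1/11.
  leading term yz: no divisor's leading term divides it; move 2/11yz to the remainder.
  leading term y: no divisor's leading term divides it; move 49/33y to the remainder.
  leading term z: no divisor's leading term divides it; move 1/11z to the remainder.
  leading term 1: no divisor's leading term divides it; move -1/11 to the remainder.
  remainder 2/11yz + 49/33y + 1/11z - 1/11 ≠ 0; add h_3 = 2/11yz + 49/33y + 1/11z - 1/11 to the basis.

S(f_1,h_3): leading monomials are coprime, so the S-polynomial reduces to 0 (Buchberger's first criterion).
S(f_2,h_3): leading monomials are coprime, so the S-polynomial reduces to 0 (Buchberger's first criterion).
Every S-polynomial of the final basis reduces to 0, so we have a Gröbner basis.
Inter-reduce: drop elements whose leading term is divisible by another's, tail-reduce, and make monic.
Reduced Gröbner basis: {x + 4/3y - 1, yz + 49/6y + 1/2z - 1/2}.
Label its elements g_1 = x + 4/3y - 1, g_2 = yz + 49/6y + 1/2z - 1/2.

Reduce p = -8x^2 + 128/9y^2 - 64/3y + 8 modulo G:
  leading term x^2: subtract (-8x)·g_1 from -8x^2 + 128/9y^2 - 64/3y + 8 → 32/3xy - 8x + 128/9y^2 - 64/3y + 8
  leading term xy: subtract (32/3y)·g_1 from 32/3xy - 8x + 128/9y^2 - 64/3y + 8 → -8x - 32/3y + 8
  leading term x: subtract (-8)·g_1 from -8x - 32/3y + 8 → 0
  normal form = 0.
Since the normal form is 0, p ∈ I.

-8x^2 + 128/9y^2 - 64/3y + 8 lies in I (it reduces to 0).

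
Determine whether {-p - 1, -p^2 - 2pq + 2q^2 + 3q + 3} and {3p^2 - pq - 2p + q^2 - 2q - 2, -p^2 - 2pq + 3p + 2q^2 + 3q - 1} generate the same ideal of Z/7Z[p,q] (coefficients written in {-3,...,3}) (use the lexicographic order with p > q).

For a fixed monomial order, each ideal has a unique reduced Gröbner basis; comparing bases decides equality.
Buchberger on the first generating set:
f_1 = -p - 1, LT = p.
f_2 = -p^2 - 2pq + 2q^2 + 3q + 3, LT = p^2.

S(f_1,f_2): lcm = p^2. S = -2pq + p + 2q^2 + 3q + 3.
  leading term pq: subtract (2q)·f_1 from -2pq + p + 2q^2 + 3q + 3 → p + 2q^2 - 2q + 3
  leading term p: subtract (-1)·f_1 from p + 2q^2 - 2q + 3 → 2q^2 - 2q + 2
  leading term q^2: no divisor's leading term divides it; move 2q^2 to the remainder.
  leading term q: no divisor's leading term divides it; move -2q to the remainder.
  leading term 1: no divisor's leading term divides it; move 2 to the remainder.
  remainder 2q^2 - 2q + 2 ≠ 0; add g_3 = 2q^2 - 2q + 2 to the basis.

The other S-polynomials (S(f_1,g_3), S(f_2,g_3)) all reduce to 0 modulo the current basis, so we have a Gröbner basis.
Inter-reduce: drop elements whose leading term is divisible by another's, tail-reduce, and make monic.
Reduced Gröbner basis: {p + 1, q^2 - q + 1}.

Buchberger on the second generating set:
h_1 = 3p^2 - pq - 2p + q^2 - 2q - 2, LT = p^2.
h_2 = -p^2 - 2pq + 3p + 2q^2 + 3q - 1, LT = p^2.

S(h_1,h_2): lcm = p^2. S = 3.
  leading term 1: no divisor's leading term divides it; move 3 to the remainder.
  remainder 3 ≠ 0; add k_3 = 3 to the basis.

The other S-polynomials (S(h_1,k_3), S(h_2,k_3)) all reduce to 0 modulo the current basis, so we have a Gröbner basis.
Inter-reduce: drop elements whose leading term is divisible by another's, tail-reduce, and make monic.
Reduced Gröbner basis: {1}.

These differ, so the ideals are not equal.

No, the ideals differ.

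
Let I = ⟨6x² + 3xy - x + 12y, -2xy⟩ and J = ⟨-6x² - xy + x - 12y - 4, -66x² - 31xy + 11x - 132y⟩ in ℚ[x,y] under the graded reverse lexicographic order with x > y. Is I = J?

No, the ideals differ.

Equality of ideals is decidable: compute both reduced Gröbner bases (unique for the ordering) and check whether they agree.
Buchberger on the first generating set:
f_1 = 6x² + 3xy - x + 12y, LT = x².
f_2 = -2xy, LT = xy.

S(f_1,f_2): lcm = x²y. S = ½xy² - ⅙xy + 2y².
  leading term xy²: subtract (-¼y)·f_2 from ½xy² - ⅙xy + 2y² → -⅙xy + 2y²
  leading term xy: subtract (1/12)·f_2 from -⅙xy + 2y² → 2y²
  leading term y²: no divisor's leading term divides it; move 2y² to the remainder.
  remainder 2y² ≠ 0; add g_3 = 2y² to the basis.

The other S-polynomials (S(f_1,g_3), S(f_2,g_3)) all reduce to 0 modulo the current basis, so we have a Gröbner basis.
Inter-reduce: drop elements whose leading term is divisible by another's, tail-reduce, and make monic.
Reduced Gröbner basis: {x² - ⅙x + 2y, xy, y²}.

Buchberger on the second generating set:
h_1 = -6x² - xy + x - 12y - 4, LT = x².
h_2 = -66x² - 31xy + 11x - 132y, LT = x².

S(h_1,h_2): lcm = x². S = -10/33xy + ⅔.
  leading term xy: no divisor's leading term divides it; move -10/33xy to the remainder.
  leading term 1: no divisor's leading term divides it; move ⅔ to the remainder.
  remainder -10/33xy + ⅔ ≠ 0; add k_3 = -10/33xy + ⅔ to the basis.

S(h_1,k_3): lcm = x²y. S = ⅙xy² - ⅙xy + 2y² + 11/5x + ⅔y.
  leading term xy²: subtract (-11/20y)·k_3 from ⅙xy² - ⅙xy + 2y² + 11/5x + ⅔y → -⅙xy + 2y² + 11/5x + 31/30y
  leading term xy: subtract (11/20)·k_3 from -⅙xy + 2y² + 11/5x + 31/30y → 2y² + 11/5x + 31/30y - 11/30
  leading term y²: no divisor's leading term divides it; move 2y² to the remainder.
  leading term x: no divisor's leading term divides it; move 11/5x to the remainder.
  leading term y: no divisor's leading term divides it; move 31/30y to the remainder.
  leading term 1: no divisor's leading term divides it; move -11/30 to the remainder.
  remainder 2y² + 11/5x + 31/30y - 11/30 ≠ 0; add k_4 = 2y² + 11/5x + 31/30y - 11/30 to the basis.

The other S-polynomials (S(h_2,k_3), S(h_1,k_4), S(h_2,k_4), S(k_3,k_4)) all reduce to 0 modulo the current basis, so we have a Gröbner basis.
Inter-reduce: drop elements whose leading term is divisible by another's, tail-reduce, and make monic.
Reduced Gröbner basis: {x² - ⅙x + 2y + 31/30, xy - 11/5, y² + 11/10x + 31/60y - 11/60}.

Since the reduced bases disagree, the two ideals are not the same.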